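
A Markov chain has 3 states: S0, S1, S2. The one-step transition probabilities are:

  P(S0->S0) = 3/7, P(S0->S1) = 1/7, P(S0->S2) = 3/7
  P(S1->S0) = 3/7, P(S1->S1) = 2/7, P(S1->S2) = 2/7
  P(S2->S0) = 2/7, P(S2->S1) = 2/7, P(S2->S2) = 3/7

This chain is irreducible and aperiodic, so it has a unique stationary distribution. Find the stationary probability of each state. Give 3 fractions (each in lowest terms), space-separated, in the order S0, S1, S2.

The stationary distribution satisfies pi = pi * P, i.e.:
  pi_S0 = 3/7*pi_S0 + 3/7*pi_S1 + 2/7*pi_S2
  pi_S1 = 1/7*pi_S0 + 2/7*pi_S1 + 2/7*pi_S2
  pi_S2 = 3/7*pi_S0 + 2/7*pi_S1 + 3/7*pi_S2
with normalization: pi_S0 + pi_S1 + pi_S2 = 1.

Using the first 2 balance equations plus normalization, the linear system A*pi = b is:
  [-4/7, 3/7, 2/7] . pi = 0
  [1/7, -5/7, 2/7] . pi = 0
  [1, 1, 1] . pi = 1

Solving yields:
  pi_S0 = 16/43
  pi_S1 = 10/43
  pi_S2 = 17/43

Verification (pi * P):
  16/43*3/7 + 10/43*3/7 + 17/43*2/7 = 16/43 = pi_S0  (ok)
  16/43*1/7 + 10/43*2/7 + 17/43*2/7 = 10/43 = pi_S1  (ok)
  16/43*3/7 + 10/43*2/7 + 17/43*3/7 = 17/43 = pi_S2  (ok)

Answer: 16/43 10/43 17/43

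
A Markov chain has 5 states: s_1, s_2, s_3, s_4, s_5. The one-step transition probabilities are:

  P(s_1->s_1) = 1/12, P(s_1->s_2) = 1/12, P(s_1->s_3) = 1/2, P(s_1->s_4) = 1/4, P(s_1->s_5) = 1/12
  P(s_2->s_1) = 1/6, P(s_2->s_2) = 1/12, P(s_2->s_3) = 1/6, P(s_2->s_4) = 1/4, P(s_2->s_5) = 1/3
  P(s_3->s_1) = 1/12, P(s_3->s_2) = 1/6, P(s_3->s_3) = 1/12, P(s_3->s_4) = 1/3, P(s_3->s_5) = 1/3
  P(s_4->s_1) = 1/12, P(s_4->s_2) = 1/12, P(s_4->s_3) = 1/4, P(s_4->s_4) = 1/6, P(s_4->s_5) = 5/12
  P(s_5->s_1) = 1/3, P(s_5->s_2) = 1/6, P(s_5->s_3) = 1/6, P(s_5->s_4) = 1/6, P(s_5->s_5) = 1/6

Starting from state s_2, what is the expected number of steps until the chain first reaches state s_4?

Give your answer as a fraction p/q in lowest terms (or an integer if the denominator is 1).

Let h_i = expected steps to first reach s_4 from state i.
Boundary: h_s_4 = 0.
First-step equations for the other states:
  h_s_1 = 1 + 1/12*h_s_1 + 1/12*h_s_2 + 1/2*h_s_3 + 1/4*h_s_4 + 1/12*h_s_5
  h_s_2 = 1 + 1/6*h_s_1 + 1/12*h_s_2 + 1/6*h_s_3 + 1/4*h_s_4 + 1/3*h_s_5
  h_s_3 = 1 + 1/12*h_s_1 + 1/6*h_s_2 + 1/12*h_s_3 + 1/3*h_s_4 + 1/3*h_s_5
  h_s_5 = 1 + 1/3*h_s_1 + 1/6*h_s_2 + 1/6*h_s_3 + 1/6*h_s_4 + 1/6*h_s_5

Substituting h_s_4 = 0 and rearranging gives the linear system (I - Q) h = 1:
  [11/12, -1/12, -1/2, -1/12] . (h_s_1, h_s_2, h_s_3, h_s_5) = 1
  [-1/6, 11/12, -1/6, -1/3] . (h_s_1, h_s_2, h_s_3, h_s_5) = 1
  [-1/12, -1/6, 11/12, -1/3] . (h_s_1, h_s_2, h_s_3, h_s_5) = 1
  [-1/3, -1/6, -1/6, 5/6] . (h_s_1, h_s_2, h_s_3, h_s_5) = 1

Solving yields:
  h_s_1 = 39/10
  h_s_2 = 150/37
  h_s_3 = 1389/370
  h_s_5 = 1599/370

Starting state is s_2, so the expected hitting time is h_s_2 = 150/37.

Answer: 150/37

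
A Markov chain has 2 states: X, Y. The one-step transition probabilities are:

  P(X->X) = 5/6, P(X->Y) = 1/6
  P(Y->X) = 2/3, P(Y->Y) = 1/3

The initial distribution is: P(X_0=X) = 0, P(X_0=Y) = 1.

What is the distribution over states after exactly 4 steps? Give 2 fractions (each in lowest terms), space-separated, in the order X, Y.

Answer: 259/324 65/324

Derivation:
Propagating the distribution step by step (d_{t+1} = d_t * P):
d_0 = (X=0, Y=1)
  d_1[X] = 0*5/6 + 1*2/3 = 2/3
  d_1[Y] = 0*1/6 + 1*1/3 = 1/3
d_1 = (X=2/3, Y=1/3)
  d_2[X] = 2/3*5/6 + 1/3*2/3 = 7/9
  d_2[Y] = 2/3*1/6 + 1/3*1/3 = 2/9
d_2 = (X=7/9, Y=2/9)
  d_3[X] = 7/9*5/6 + 2/9*2/3 = 43/54
  d_3[Y] = 7/9*1/6 + 2/9*1/3 = 11/54
d_3 = (X=43/54, Y=11/54)
  d_4[X] = 43/54*5/6 + 11/54*2/3 = 259/324
  d_4[Y] = 43/54*1/6 + 11/54*1/3 = 65/324
d_4 = (X=259/324, Y=65/324)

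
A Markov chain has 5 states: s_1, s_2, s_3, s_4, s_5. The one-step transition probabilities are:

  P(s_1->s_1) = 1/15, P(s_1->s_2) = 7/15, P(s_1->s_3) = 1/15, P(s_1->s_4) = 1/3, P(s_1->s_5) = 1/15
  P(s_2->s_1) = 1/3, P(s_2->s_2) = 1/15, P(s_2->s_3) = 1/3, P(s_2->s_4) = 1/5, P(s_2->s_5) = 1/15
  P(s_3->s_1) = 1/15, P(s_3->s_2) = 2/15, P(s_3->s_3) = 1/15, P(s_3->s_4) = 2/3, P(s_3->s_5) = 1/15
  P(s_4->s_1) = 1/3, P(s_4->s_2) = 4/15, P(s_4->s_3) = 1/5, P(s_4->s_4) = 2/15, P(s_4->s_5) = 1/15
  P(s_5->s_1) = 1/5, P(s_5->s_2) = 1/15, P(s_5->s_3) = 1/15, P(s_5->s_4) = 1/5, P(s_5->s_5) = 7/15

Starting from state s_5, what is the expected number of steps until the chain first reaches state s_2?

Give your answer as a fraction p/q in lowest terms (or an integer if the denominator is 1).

Answer: 5685/1151

Derivation:
Let h_i = expected steps to first reach s_2 from state i.
Boundary: h_s_2 = 0.
First-step equations for the other states:
  h_s_1 = 1 + 1/15*h_s_1 + 7/15*h_s_2 + 1/15*h_s_3 + 1/3*h_s_4 + 1/15*h_s_5
  h_s_3 = 1 + 1/15*h_s_1 + 2/15*h_s_2 + 1/15*h_s_3 + 2/3*h_s_4 + 1/15*h_s_5
  h_s_4 = 1 + 1/3*h_s_1 + 4/15*h_s_2 + 1/5*h_s_3 + 2/15*h_s_4 + 1/15*h_s_5
  h_s_5 = 1 + 1/5*h_s_1 + 1/15*h_s_2 + 1/15*h_s_3 + 1/5*h_s_4 + 7/15*h_s_5

Substituting h_s_2 = 0 and rearranging gives the linear system (I - Q) h = 1:
  [14/15, -1/15, -1/3, -1/15] . (h_s_1, h_s_3, h_s_4, h_s_5) = 1
  [-1/15, 14/15, -2/3, -1/15] . (h_s_1, h_s_3, h_s_4, h_s_5) = 1
  [-1/3, -1/5, 13/15, -1/15] . (h_s_1, h_s_3, h_s_4, h_s_5) = 1
  [-1/5, -1/15, -1/5, 8/15] . (h_s_1, h_s_3, h_s_4, h_s_5) = 1

Solving yields:
  h_s_1 = 3510/1151
  h_s_3 = 9855/2302
  h_s_4 = 8505/2302
  h_s_5 = 5685/1151

Starting state is s_5, so the expected hitting time is h_s_5 = 5685/1151.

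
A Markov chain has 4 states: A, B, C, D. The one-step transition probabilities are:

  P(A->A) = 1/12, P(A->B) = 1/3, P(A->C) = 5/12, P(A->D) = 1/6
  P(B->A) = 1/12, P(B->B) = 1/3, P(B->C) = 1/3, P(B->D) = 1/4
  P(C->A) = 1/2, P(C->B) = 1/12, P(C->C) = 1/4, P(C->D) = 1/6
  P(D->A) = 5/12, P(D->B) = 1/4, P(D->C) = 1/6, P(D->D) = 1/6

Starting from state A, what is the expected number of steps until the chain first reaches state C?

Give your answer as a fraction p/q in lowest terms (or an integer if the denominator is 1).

Let h_i = expected steps to first reach C from state i.
Boundary: h_C = 0.
First-step equations for the other states:
  h_A = 1 + 1/12*h_A + 1/3*h_B + 5/12*h_C + 1/6*h_D
  h_B = 1 + 1/12*h_A + 1/3*h_B + 1/3*h_C + 1/4*h_D
  h_D = 1 + 5/12*h_A + 1/4*h_B + 1/6*h_C + 1/6*h_D

Substituting h_C = 0 and rearranging gives the linear system (I - Q) h = 1:
  [11/12, -1/3, -1/6] . (h_A, h_B, h_D) = 1
  [-1/12, 2/3, -1/4] . (h_A, h_B, h_D) = 1
  [-5/12, -1/4, 5/6] . (h_A, h_B, h_D) = 1

Solving yields:
  h_A = 348/119
  h_B = 384/119
  h_D = 432/119

Starting state is A, so the expected hitting time is h_A = 348/119.

Answer: 348/119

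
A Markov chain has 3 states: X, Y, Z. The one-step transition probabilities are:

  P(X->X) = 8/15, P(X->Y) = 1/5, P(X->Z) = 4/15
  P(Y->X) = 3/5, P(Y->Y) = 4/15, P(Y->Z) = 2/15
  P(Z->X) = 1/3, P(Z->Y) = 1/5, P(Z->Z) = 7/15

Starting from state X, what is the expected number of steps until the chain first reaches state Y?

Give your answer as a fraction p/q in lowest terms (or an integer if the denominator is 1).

Answer: 5

Derivation:
Let h_i = expected steps to first reach Y from state i.
Boundary: h_Y = 0.
First-step equations for the other states:
  h_X = 1 + 8/15*h_X + 1/5*h_Y + 4/15*h_Z
  h_Z = 1 + 1/3*h_X + 1/5*h_Y + 7/15*h_Z

Substituting h_Y = 0 and rearranging gives the linear system (I - Q) h = 1:
  [7/15, -4/15] . (h_X, h_Z) = 1
  [-1/3, 8/15] . (h_X, h_Z) = 1

Solving yields:
  h_X = 5
  h_Z = 5

Starting state is X, so the expected hitting time is h_X = 5.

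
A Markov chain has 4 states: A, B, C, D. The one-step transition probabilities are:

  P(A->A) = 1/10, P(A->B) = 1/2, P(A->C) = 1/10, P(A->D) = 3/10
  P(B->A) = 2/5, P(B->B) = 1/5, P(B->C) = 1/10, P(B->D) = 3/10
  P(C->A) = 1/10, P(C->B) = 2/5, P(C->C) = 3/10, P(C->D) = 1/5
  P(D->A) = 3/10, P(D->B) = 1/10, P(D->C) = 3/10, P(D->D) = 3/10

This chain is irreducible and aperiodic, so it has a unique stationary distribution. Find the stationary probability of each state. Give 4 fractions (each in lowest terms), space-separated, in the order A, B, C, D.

Answer: 257/1066 151/533 8/41 23/82

Derivation:
The stationary distribution satisfies pi = pi * P, i.e.:
  pi_A = 1/10*pi_A + 2/5*pi_B + 1/10*pi_C + 3/10*pi_D
  pi_B = 1/2*pi_A + 1/5*pi_B + 2/5*pi_C + 1/10*pi_D
  pi_C = 1/10*pi_A + 1/10*pi_B + 3/10*pi_C + 3/10*pi_D
  pi_D = 3/10*pi_A + 3/10*pi_B + 1/5*pi_C + 3/10*pi_D
with normalization: pi_A + pi_B + pi_C + pi_D = 1.

Using the first 3 balance equations plus normalization, the linear system A*pi = b is:
  [-9/10, 2/5, 1/10, 3/10] . pi = 0
  [1/2, -4/5, 2/5, 1/10] . pi = 0
  [1/10, 1/10, -7/10, 3/10] . pi = 0
  [1, 1, 1, 1] . pi = 1

Solving yields:
  pi_A = 257/1066
  pi_B = 151/533
  pi_C = 8/41
  pi_D = 23/82

Verification (pi * P):
  257/1066*1/10 + 151/533*2/5 + 8/41*1/10 + 23/82*3/10 = 257/1066 = pi_A  (ok)
  257/1066*1/2 + 151/533*1/5 + 8/41*2/5 + 23/82*1/10 = 151/533 = pi_B  (ok)
  257/1066*1/10 + 151/533*1/10 + 8/41*3/10 + 23/82*3/10 = 8/41 = pi_C  (ok)
  257/1066*3/10 + 151/533*3/10 + 8/41*1/5 + 23/82*3/10 = 23/82 = pi_D  (ok)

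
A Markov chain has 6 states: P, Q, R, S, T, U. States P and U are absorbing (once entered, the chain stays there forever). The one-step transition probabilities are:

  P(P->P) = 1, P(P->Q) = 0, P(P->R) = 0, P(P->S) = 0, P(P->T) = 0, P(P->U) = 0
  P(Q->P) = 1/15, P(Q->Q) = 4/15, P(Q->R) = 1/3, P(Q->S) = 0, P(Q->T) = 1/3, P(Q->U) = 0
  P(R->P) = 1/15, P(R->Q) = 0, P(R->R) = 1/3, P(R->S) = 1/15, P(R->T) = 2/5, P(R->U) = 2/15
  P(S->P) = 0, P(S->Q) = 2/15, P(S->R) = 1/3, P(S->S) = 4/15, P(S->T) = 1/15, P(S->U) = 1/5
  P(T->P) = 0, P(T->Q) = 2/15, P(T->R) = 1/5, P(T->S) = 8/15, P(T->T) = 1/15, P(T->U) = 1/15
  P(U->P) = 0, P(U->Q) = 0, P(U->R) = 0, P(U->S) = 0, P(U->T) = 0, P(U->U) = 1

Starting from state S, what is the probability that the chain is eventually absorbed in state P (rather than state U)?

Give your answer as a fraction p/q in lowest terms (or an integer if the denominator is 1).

Let a_i = P(absorbed in P | start in state i).
Boundary conditions: a_P = 1, a_U = 0.
For each transient state i, a_i = sum_j P(i->j) * a_j:
  a_Q = 1/15*a_P + 4/15*a_Q + 1/3*a_R + 0*a_S + 1/3*a_T + 0*a_U
  a_R = 1/15*a_P + 0*a_Q + 1/3*a_R + 1/15*a_S + 2/5*a_T + 2/15*a_U
  a_S = 0*a_P + 2/15*a_Q + 1/3*a_R + 4/15*a_S + 1/15*a_T + 1/5*a_U
  a_T = 0*a_P + 2/15*a_Q + 1/5*a_R + 8/15*a_S + 1/15*a_T + 1/15*a_U

Substituting a_P = 1 and a_U = 0, rearrange to (I - Q) a = r where r[i] = P(i -> P):
  [11/15, -1/3, 0, -1/3] . (a_Q, a_R, a_S, a_T) = 1/15
  [0, 2/3, -1/15, -2/5] . (a_Q, a_R, a_S, a_T) = 1/15
  [-2/15, -1/3, 11/15, -1/15] . (a_Q, a_R, a_S, a_T) = 0
  [-2/15, -1/5, -8/15, 14/15] . (a_Q, a_R, a_S, a_T) = 0

Solving yields:
  a_Q = 2044/7269
  a_R = 558/2423
  a_S = 419/2423
  a_T = 1369/7269

Starting state is S, so the absorption probability is a_S = 419/2423.

Answer: 419/2423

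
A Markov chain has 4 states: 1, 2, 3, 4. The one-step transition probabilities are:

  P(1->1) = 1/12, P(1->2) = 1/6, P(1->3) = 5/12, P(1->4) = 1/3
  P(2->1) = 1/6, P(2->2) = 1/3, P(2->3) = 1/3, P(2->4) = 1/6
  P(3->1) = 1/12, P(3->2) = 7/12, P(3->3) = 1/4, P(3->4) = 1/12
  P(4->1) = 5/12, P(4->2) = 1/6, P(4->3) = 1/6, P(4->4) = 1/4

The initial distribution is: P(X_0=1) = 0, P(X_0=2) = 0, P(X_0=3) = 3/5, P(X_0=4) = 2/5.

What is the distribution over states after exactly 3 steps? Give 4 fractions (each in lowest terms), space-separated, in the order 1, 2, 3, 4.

Answer: 1523/8640 151/432 499/1728 89/480

Derivation:
Propagating the distribution step by step (d_{t+1} = d_t * P):
d_0 = (1=0, 2=0, 3=3/5, 4=2/5)
  d_1[1] = 0*1/12 + 0*1/6 + 3/5*1/12 + 2/5*5/12 = 13/60
  d_1[2] = 0*1/6 + 0*1/3 + 3/5*7/12 + 2/5*1/6 = 5/12
  d_1[3] = 0*5/12 + 0*1/3 + 3/5*1/4 + 2/5*1/6 = 13/60
  d_1[4] = 0*1/3 + 0*1/6 + 3/5*1/12 + 2/5*1/4 = 3/20
d_1 = (1=13/60, 2=5/12, 3=13/60, 4=3/20)
  d_2[1] = 13/60*1/12 + 5/12*1/6 + 13/60*1/12 + 3/20*5/12 = 121/720
  d_2[2] = 13/60*1/6 + 5/12*1/3 + 13/60*7/12 + 3/20*1/6 = 47/144
  d_2[3] = 13/60*5/12 + 5/12*1/3 + 13/60*1/4 + 3/20*1/6 = 37/120
  d_2[4] = 13/60*1/3 + 5/12*1/6 + 13/60*1/12 + 3/20*1/4 = 71/360
d_2 = (1=121/720, 2=47/144, 3=37/120, 4=71/360)
  d_3[1] = 121/720*1/12 + 47/144*1/6 + 37/120*1/12 + 71/360*5/12 = 1523/8640
  d_3[2] = 121/720*1/6 + 47/144*1/3 + 37/120*7/12 + 71/360*1/6 = 151/432
  d_3[3] = 121/720*5/12 + 47/144*1/3 + 37/120*1/4 + 71/360*1/6 = 499/1728
  d_3[4] = 121/720*1/3 + 47/144*1/6 + 37/120*1/12 + 71/360*1/4 = 89/480
d_3 = (1=1523/8640, 2=151/432, 3=499/1728, 4=89/480)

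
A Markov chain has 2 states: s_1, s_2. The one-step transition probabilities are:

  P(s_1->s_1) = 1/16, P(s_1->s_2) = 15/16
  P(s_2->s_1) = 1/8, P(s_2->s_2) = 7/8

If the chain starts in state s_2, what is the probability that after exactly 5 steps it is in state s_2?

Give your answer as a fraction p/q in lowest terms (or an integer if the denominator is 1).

Computing P^5 by repeated multiplication:
P^1 =
  s_1: [1/16, 15/16]
  s_2: [1/8, 7/8]
P^2 =
  s_1: [31/256, 225/256]
  s_2: [15/128, 113/128]
P^3 =
  s_1: [481/4096, 3615/4096]
  s_2: [241/2048, 1807/2048]
P^4 =
  s_1: [7711/65536, 57825/65536]
  s_2: [3855/32768, 28913/32768]
P^5 =
  s_1: [123361/1048576, 925215/1048576]
  s_2: [61681/524288, 462607/524288]

(P^5)[s_2 -> s_2] = 462607/524288

Answer: 462607/524288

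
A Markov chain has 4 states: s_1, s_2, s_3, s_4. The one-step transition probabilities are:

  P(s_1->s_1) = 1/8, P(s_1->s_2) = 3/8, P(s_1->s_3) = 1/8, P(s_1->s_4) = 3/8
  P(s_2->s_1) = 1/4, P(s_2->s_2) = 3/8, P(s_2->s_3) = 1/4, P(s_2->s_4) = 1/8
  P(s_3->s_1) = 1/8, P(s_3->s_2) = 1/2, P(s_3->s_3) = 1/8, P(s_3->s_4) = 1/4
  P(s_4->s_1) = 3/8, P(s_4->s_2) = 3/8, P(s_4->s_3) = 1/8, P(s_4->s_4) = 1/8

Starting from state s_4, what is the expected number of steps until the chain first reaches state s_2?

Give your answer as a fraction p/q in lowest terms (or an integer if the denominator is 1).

Let h_i = expected steps to first reach s_2 from state i.
Boundary: h_s_2 = 0.
First-step equations for the other states:
  h_s_1 = 1 + 1/8*h_s_1 + 3/8*h_s_2 + 1/8*h_s_3 + 3/8*h_s_4
  h_s_3 = 1 + 1/8*h_s_1 + 1/2*h_s_2 + 1/8*h_s_3 + 1/4*h_s_4
  h_s_4 = 1 + 3/8*h_s_1 + 3/8*h_s_2 + 1/8*h_s_3 + 1/8*h_s_4

Substituting h_s_2 = 0 and rearranging gives the linear system (I - Q) h = 1:
  [7/8, -1/8, -3/8] . (h_s_1, h_s_3, h_s_4) = 1
  [-1/8, 7/8, -1/4] . (h_s_1, h_s_3, h_s_4) = 1
  [-3/8, -1/8, 7/8] . (h_s_1, h_s_3, h_s_4) = 1

Solving yields:
  h_s_1 = 64/25
  h_s_3 = 56/25
  h_s_4 = 64/25

Starting state is s_4, so the expected hitting time is h_s_4 = 64/25.

Answer: 64/25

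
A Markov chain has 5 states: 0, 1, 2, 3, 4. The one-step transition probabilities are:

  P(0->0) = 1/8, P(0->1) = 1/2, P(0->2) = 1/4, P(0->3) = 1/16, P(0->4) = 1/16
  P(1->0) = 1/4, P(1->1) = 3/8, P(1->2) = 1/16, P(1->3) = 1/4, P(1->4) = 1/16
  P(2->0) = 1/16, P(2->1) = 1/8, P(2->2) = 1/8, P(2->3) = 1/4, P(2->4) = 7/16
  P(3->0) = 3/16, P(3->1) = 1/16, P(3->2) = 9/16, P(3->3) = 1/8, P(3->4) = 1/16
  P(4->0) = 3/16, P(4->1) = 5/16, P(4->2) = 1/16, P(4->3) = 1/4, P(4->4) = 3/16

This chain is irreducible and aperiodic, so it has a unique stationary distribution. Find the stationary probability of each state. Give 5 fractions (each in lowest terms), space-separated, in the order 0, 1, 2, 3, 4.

The stationary distribution satisfies pi = pi * P, i.e.:
  pi_0 = 1/8*pi_0 + 1/4*pi_1 + 1/16*pi_2 + 3/16*pi_3 + 3/16*pi_4
  pi_1 = 1/2*pi_0 + 3/8*pi_1 + 1/8*pi_2 + 1/16*pi_3 + 5/16*pi_4
  pi_2 = 1/4*pi_0 + 1/16*pi_1 + 1/8*pi_2 + 9/16*pi_3 + 1/16*pi_4
  pi_3 = 1/16*pi_0 + 1/4*pi_1 + 1/4*pi_2 + 1/8*pi_3 + 1/4*pi_4
  pi_4 = 1/16*pi_0 + 1/16*pi_1 + 7/16*pi_2 + 1/16*pi_3 + 3/16*pi_4
with normalization: pi_0 + pi_1 + pi_2 + pi_3 + pi_4 = 1.

Using the first 4 balance equations plus normalization, the linear system A*pi = b is:
  [-7/8, 1/4, 1/16, 3/16, 3/16] . pi = 0
  [1/2, -5/8, 1/8, 1/16, 5/16] . pi = 0
  [1/4, 1/16, -7/8, 9/16, 1/16] . pi = 0
  [1/16, 1/4, 1/4, -7/8, 1/4] . pi = 0
  [1, 1, 1, 1, 1] . pi = 1

Solving yields:
  pi_0 = 43/255
  pi_1 = 14/51
  pi_2 = 52/255
  pi_3 = 33/170
  pi_4 = 27/170

Verification (pi * P):
  43/255*1/8 + 14/51*1/4 + 52/255*1/16 + 33/170*3/16 + 27/170*3/16 = 43/255 = pi_0  (ok)
  43/255*1/2 + 14/51*3/8 + 52/255*1/8 + 33/170*1/16 + 27/170*5/16 = 14/51 = pi_1  (ok)
  43/255*1/4 + 14/51*1/16 + 52/255*1/8 + 33/170*9/16 + 27/170*1/16 = 52/255 = pi_2  (ok)
  43/255*1/16 + 14/51*1/4 + 52/255*1/4 + 33/170*1/8 + 27/170*1/4 = 33/170 = pi_3  (ok)
  43/255*1/16 + 14/51*1/16 + 52/255*7/16 + 33/170*1/16 + 27/170*3/16 = 27/170 = pi_4  (ok)

Answer: 43/255 14/51 52/255 33/170 27/170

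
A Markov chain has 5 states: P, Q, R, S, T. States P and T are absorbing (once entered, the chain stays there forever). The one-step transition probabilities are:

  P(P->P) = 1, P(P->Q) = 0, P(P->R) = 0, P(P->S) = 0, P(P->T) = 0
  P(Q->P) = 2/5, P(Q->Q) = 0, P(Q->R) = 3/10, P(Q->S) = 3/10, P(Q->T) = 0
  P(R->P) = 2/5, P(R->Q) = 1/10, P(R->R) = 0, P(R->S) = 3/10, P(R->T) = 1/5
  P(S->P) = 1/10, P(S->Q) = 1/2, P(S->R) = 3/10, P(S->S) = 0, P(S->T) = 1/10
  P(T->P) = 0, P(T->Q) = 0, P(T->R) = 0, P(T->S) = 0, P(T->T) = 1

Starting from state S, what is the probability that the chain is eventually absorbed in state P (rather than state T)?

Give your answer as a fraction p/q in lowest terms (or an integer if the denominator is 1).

Answer: 489/676

Derivation:
Let a_i = P(absorbed in P | start in state i).
Boundary conditions: a_P = 1, a_T = 0.
For each transient state i, a_i = sum_j P(i->j) * a_j:
  a_Q = 2/5*a_P + 0*a_Q + 3/10*a_R + 3/10*a_S + 0*a_T
  a_R = 2/5*a_P + 1/10*a_Q + 0*a_R + 3/10*a_S + 1/5*a_T
  a_S = 1/10*a_P + 1/2*a_Q + 3/10*a_R + 0*a_S + 1/10*a_T

Substituting a_P = 1 and a_T = 0, rearrange to (I - Q) a = r where r[i] = P(i -> P):
  [1, -3/10, -3/10] . (a_Q, a_R, a_S) = 2/5
  [-1/10, 1, -3/10] . (a_Q, a_R, a_S) = 2/5
  [-1/2, -3/10, 1] . (a_Q, a_R, a_S) = 1/10

Solving yields:
  a_Q = 43/52
  a_R = 473/676
  a_S = 489/676

Starting state is S, so the absorption probability is a_S = 489/676.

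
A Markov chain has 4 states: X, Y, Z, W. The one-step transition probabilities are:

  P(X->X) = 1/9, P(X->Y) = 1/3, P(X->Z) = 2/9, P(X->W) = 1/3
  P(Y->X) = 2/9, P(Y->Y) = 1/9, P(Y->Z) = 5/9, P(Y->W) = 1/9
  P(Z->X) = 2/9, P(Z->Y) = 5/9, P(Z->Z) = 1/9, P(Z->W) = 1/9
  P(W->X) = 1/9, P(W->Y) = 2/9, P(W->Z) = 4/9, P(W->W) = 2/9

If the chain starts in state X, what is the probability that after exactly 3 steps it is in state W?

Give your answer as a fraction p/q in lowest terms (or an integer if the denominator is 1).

Answer: 41/243

Derivation:
Computing P^3 by repeated multiplication:
P^1 =
  X: [1/9, 1/3, 2/9, 1/3]
  Y: [2/9, 1/9, 5/9, 1/9]
  Z: [2/9, 5/9, 1/9, 1/9]
  W: [1/9, 2/9, 4/9, 2/9]
P^2 =
  X: [14/81, 22/81, 31/81, 14/81]
  Y: [5/27, 34/81, 2/9, 14/81]
  Z: [5/27, 2/9, 34/81, 14/81]
  W: [5/27, 29/81, 8/27, 13/81]
P^3 =
  X: [134/729, 247/729, 25/81, 41/243]
  Y: [133/729, 197/729, 274/729, 125/729]
  Z: [133/729, 29/81, 70/243, 125/729]
  W: [134/729, 220/729, 251/729, 124/729]

(P^3)[X -> W] = 41/243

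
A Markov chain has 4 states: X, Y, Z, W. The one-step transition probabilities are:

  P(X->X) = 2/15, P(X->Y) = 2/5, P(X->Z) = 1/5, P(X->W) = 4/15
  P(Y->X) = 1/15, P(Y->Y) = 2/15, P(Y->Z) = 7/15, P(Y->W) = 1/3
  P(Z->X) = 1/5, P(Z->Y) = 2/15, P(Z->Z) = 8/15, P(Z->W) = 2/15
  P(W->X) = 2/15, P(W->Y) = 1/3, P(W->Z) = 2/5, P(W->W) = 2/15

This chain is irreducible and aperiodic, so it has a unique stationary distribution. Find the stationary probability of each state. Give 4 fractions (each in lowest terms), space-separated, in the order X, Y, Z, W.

Answer: 18/121 7/33 161/363 71/363

Derivation:
The stationary distribution satisfies pi = pi * P, i.e.:
  pi_X = 2/15*pi_X + 1/15*pi_Y + 1/5*pi_Z + 2/15*pi_W
  pi_Y = 2/5*pi_X + 2/15*pi_Y + 2/15*pi_Z + 1/3*pi_W
  pi_Z = 1/5*pi_X + 7/15*pi_Y + 8/15*pi_Z + 2/5*pi_W
  pi_W = 4/15*pi_X + 1/3*pi_Y + 2/15*pi_Z + 2/15*pi_W
with normalization: pi_X + pi_Y + pi_Z + pi_W = 1.

Using the first 3 balance equations plus normalization, the linear system A*pi = b is:
  [-13/15, 1/15, 1/5, 2/15] . pi = 0
  [2/5, -13/15, 2/15, 1/3] . pi = 0
  [1/5, 7/15, -7/15, 2/5] . pi = 0
  [1, 1, 1, 1] . pi = 1

Solving yields:
  pi_X = 18/121
  pi_Y = 7/33
  pi_Z = 161/363
  pi_W = 71/363

Verification (pi * P):
  18/121*2/15 + 7/33*1/15 + 161/363*1/5 + 71/363*2/15 = 18/121 = pi_X  (ok)
  18/121*2/5 + 7/33*2/15 + 161/363*2/15 + 71/363*1/3 = 7/33 = pi_Y  (ok)
  18/121*1/5 + 7/33*7/15 + 161/363*8/15 + 71/363*2/5 = 161/363 = pi_Z  (ok)
  18/121*4/15 + 7/33*1/3 + 161/363*2/15 + 71/363*2/15 = 71/363 = pi_W  (ok)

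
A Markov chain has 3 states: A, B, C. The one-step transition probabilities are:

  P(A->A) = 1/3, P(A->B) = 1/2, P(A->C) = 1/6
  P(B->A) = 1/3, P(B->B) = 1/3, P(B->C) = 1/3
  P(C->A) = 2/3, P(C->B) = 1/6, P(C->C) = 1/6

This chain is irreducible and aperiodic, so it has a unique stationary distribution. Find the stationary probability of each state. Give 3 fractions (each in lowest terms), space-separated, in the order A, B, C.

Answer: 9/22 4/11 5/22

Derivation:
The stationary distribution satisfies pi = pi * P, i.e.:
  pi_A = 1/3*pi_A + 1/3*pi_B + 2/3*pi_C
  pi_B = 1/2*pi_A + 1/3*pi_B + 1/6*pi_C
  pi_C = 1/6*pi_A + 1/3*pi_B + 1/6*pi_C
with normalization: pi_A + pi_B + pi_C = 1.

Using the first 2 balance equations plus normalization, the linear system A*pi = b is:
  [-2/3, 1/3, 2/3] . pi = 0
  [1/2, -2/3, 1/6] . pi = 0
  [1, 1, 1] . pi = 1

Solving yields:
  pi_A = 9/22
  pi_B = 4/11
  pi_C = 5/22

Verification (pi * P):
  9/22*1/3 + 4/11*1/3 + 5/22*2/3 = 9/22 = pi_A  (ok)
  9/22*1/2 + 4/11*1/3 + 5/22*1/6 = 4/11 = pi_B  (ok)
  9/22*1/6 + 4/11*1/3 + 5/22*1/6 = 5/22 = pi_C  (ok)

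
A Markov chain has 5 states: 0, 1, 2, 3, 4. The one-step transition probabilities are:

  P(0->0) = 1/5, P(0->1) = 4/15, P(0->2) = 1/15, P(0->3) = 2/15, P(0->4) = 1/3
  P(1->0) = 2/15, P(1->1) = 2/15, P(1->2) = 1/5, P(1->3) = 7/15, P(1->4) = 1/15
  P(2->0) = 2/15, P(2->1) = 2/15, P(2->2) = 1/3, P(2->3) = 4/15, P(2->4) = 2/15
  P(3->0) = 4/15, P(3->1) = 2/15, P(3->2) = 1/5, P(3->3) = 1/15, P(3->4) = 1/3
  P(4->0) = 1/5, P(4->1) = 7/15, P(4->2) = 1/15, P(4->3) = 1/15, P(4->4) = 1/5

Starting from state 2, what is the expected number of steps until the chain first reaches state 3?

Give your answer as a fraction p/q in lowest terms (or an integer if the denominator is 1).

Answer: 44505/11366

Derivation:
Let h_i = expected steps to first reach 3 from state i.
Boundary: h_3 = 0.
First-step equations for the other states:
  h_0 = 1 + 1/5*h_0 + 4/15*h_1 + 1/15*h_2 + 2/15*h_3 + 1/3*h_4
  h_1 = 1 + 2/15*h_0 + 2/15*h_1 + 1/5*h_2 + 7/15*h_3 + 1/15*h_4
  h_2 = 1 + 2/15*h_0 + 2/15*h_1 + 1/3*h_2 + 4/15*h_3 + 2/15*h_4
  h_4 = 1 + 1/5*h_0 + 7/15*h_1 + 1/15*h_2 + 1/15*h_3 + 1/5*h_4

Substituting h_3 = 0 and rearranging gives the linear system (I - Q) h = 1:
  [4/5, -4/15, -1/15, -1/3] . (h_0, h_1, h_2, h_4) = 1
  [-2/15, 13/15, -1/5, -1/15] . (h_0, h_1, h_2, h_4) = 1
  [-2/15, -2/15, 2/3, -2/15] . (h_0, h_1, h_2, h_4) = 1
  [-1/5, -7/15, -1/15, 4/5] . (h_0, h_1, h_2, h_4) = 1

Solving yields:
  h_0 = 50955/11366
  h_1 = 17580/5683
  h_2 = 44505/11366
  h_4 = 51165/11366

Starting state is 2, so the expected hitting time is h_2 = 44505/11366.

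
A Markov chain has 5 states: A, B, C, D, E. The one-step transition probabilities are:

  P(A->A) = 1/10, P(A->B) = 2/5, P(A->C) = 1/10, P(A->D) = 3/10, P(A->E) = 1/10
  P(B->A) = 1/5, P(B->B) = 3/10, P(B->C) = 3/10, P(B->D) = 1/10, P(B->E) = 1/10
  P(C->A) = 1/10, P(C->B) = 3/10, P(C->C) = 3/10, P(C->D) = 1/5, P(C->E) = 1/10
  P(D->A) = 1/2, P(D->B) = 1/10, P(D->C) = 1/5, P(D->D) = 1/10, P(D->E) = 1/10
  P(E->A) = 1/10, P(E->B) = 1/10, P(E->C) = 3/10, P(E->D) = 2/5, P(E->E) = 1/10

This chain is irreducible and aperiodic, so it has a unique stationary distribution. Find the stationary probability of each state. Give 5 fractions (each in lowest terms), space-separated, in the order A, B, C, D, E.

The stationary distribution satisfies pi = pi * P, i.e.:
  pi_A = 1/10*pi_A + 1/5*pi_B + 1/10*pi_C + 1/2*pi_D + 1/10*pi_E
  pi_B = 2/5*pi_A + 3/10*pi_B + 3/10*pi_C + 1/10*pi_D + 1/10*pi_E
  pi_C = 1/10*pi_A + 3/10*pi_B + 3/10*pi_C + 1/5*pi_D + 3/10*pi_E
  pi_D = 3/10*pi_A + 1/10*pi_B + 1/5*pi_C + 1/10*pi_D + 2/5*pi_E
  pi_E = 1/10*pi_A + 1/10*pi_B + 1/10*pi_C + 1/10*pi_D + 1/10*pi_E
with normalization: pi_A + pi_B + pi_C + pi_D + pi_E = 1.

Using the first 4 balance equations plus normalization, the linear system A*pi = b is:
  [-9/10, 1/5, 1/10, 1/2, 1/10] . pi = 0
  [2/5, -7/10, 3/10, 1/10, 1/10] . pi = 0
  [1/10, 3/10, -7/10, 1/5, 3/10] . pi = 0
  [3/10, 1/10, 1/5, -9/10, 2/5] . pi = 0
  [1, 1, 1, 1, 1] . pi = 1

Solving yields:
  pi_A = 352/1725
  pi_B = 451/1725
  pi_C = 827/3450
  pi_D = 112/575
  pi_E = 1/10

Verification (pi * P):
  352/1725*1/10 + 451/1725*1/5 + 827/3450*1/10 + 112/575*1/2 + 1/10*1/10 = 352/1725 = pi_A  (ok)
  352/1725*2/5 + 451/1725*3/10 + 827/3450*3/10 + 112/575*1/10 + 1/10*1/10 = 451/1725 = pi_B  (ok)
  352/1725*1/10 + 451/1725*3/10 + 827/3450*3/10 + 112/575*1/5 + 1/10*3/10 = 827/3450 = pi_C  (ok)
  352/1725*3/10 + 451/1725*1/10 + 827/3450*1/5 + 112/575*1/10 + 1/10*2/5 = 112/575 = pi_D  (ok)
  352/1725*1/10 + 451/1725*1/10 + 827/3450*1/10 + 112/575*1/10 + 1/10*1/10 = 1/10 = pi_E  (ok)

Answer: 352/1725 451/1725 827/3450 112/575 1/10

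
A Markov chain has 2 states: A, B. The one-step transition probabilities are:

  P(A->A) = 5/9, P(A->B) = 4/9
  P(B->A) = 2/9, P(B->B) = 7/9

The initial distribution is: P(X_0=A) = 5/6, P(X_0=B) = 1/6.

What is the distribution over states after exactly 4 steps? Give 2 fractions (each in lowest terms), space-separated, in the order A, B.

Answer: 55/162 107/162

Derivation:
Propagating the distribution step by step (d_{t+1} = d_t * P):
d_0 = (A=5/6, B=1/6)
  d_1[A] = 5/6*5/9 + 1/6*2/9 = 1/2
  d_1[B] = 5/6*4/9 + 1/6*7/9 = 1/2
d_1 = (A=1/2, B=1/2)
  d_2[A] = 1/2*5/9 + 1/2*2/9 = 7/18
  d_2[B] = 1/2*4/9 + 1/2*7/9 = 11/18
d_2 = (A=7/18, B=11/18)
  d_3[A] = 7/18*5/9 + 11/18*2/9 = 19/54
  d_3[B] = 7/18*4/9 + 11/18*7/9 = 35/54
d_3 = (A=19/54, B=35/54)
  d_4[A] = 19/54*5/9 + 35/54*2/9 = 55/162
  d_4[B] = 19/54*4/9 + 35/54*7/9 = 107/162
d_4 = (A=55/162, B=107/162)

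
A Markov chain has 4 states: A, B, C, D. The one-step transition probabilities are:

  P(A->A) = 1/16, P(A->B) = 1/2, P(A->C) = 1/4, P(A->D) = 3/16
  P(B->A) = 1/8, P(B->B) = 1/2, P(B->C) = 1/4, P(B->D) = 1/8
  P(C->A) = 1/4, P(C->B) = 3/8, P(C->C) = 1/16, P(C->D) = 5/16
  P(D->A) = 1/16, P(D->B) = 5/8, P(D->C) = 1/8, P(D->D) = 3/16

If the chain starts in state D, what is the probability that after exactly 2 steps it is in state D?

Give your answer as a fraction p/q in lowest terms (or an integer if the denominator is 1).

Answer: 21/128

Derivation:
Computing P^2 by repeated multiplication:
P^1 =
  A: [1/16, 1/2, 1/4, 3/16]
  B: [1/8, 1/2, 1/4, 1/8]
  C: [1/4, 3/8, 1/16, 5/16]
  D: [1/16, 5/8, 1/8, 3/16]
P^2 =
  A: [9/64, 63/128, 23/128, 3/16]
  B: [9/64, 31/64, 3/16, 3/16]
  C: [25/256, 17/32, 51/256, 11/64]
  D: [1/8, 65/128, 13/64, 21/128]

(P^2)[D -> D] = 21/128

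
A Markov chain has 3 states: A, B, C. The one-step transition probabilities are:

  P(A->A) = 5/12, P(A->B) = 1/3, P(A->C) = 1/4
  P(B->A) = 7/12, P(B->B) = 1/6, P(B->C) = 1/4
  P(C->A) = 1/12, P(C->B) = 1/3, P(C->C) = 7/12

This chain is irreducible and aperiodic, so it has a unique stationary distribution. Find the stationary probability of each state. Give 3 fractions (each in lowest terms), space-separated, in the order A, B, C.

The stationary distribution satisfies pi = pi * P, i.e.:
  pi_A = 5/12*pi_A + 7/12*pi_B + 1/12*pi_C
  pi_B = 1/3*pi_A + 1/6*pi_B + 1/3*pi_C
  pi_C = 1/4*pi_A + 1/4*pi_B + 7/12*pi_C
with normalization: pi_A + pi_B + pi_C = 1.

Using the first 2 balance equations plus normalization, the linear system A*pi = b is:
  [-7/12, 7/12, 1/12] . pi = 0
  [1/3, -5/6, 1/3] . pi = 0
  [1, 1, 1] . pi = 1

Solving yields:
  pi_A = 19/56
  pi_B = 2/7
  pi_C = 3/8

Verification (pi * P):
  19/56*5/12 + 2/7*7/12 + 3/8*1/12 = 19/56 = pi_A  (ok)
  19/56*1/3 + 2/7*1/6 + 3/8*1/3 = 2/7 = pi_B  (ok)
  19/56*1/4 + 2/7*1/4 + 3/8*7/12 = 3/8 = pi_C  (ok)

Answer: 19/56 2/7 3/8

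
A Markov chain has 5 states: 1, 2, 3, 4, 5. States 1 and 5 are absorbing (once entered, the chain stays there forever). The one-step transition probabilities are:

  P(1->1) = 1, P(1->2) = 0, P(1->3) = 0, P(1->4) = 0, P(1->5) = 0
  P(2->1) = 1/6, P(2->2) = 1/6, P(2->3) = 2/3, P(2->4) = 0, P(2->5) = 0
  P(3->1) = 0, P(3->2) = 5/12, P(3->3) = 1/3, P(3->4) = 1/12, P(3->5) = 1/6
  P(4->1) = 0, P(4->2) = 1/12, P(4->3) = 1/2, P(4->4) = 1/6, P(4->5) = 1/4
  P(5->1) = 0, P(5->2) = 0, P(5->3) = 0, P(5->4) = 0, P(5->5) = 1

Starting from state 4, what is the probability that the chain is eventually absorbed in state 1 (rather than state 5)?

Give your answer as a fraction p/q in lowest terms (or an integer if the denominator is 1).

Let a_i = P(absorbed in 1 | start in state i).
Boundary conditions: a_1 = 1, a_5 = 0.
For each transient state i, a_i = sum_j P(i->j) * a_j:
  a_2 = 1/6*a_1 + 1/6*a_2 + 2/3*a_3 + 0*a_4 + 0*a_5
  a_3 = 0*a_1 + 5/12*a_2 + 1/3*a_3 + 1/12*a_4 + 1/6*a_5
  a_4 = 0*a_1 + 1/12*a_2 + 1/2*a_3 + 1/6*a_4 + 1/4*a_5

Substituting a_1 = 1 and a_5 = 0, rearrange to (I - Q) a = r where r[i] = P(i -> 1):
  [5/6, -2/3, 0] . (a_2, a_3, a_4) = 1/6
  [-5/12, 2/3, -1/12] . (a_2, a_3, a_4) = 0
  [-1/12, -1/2, 5/6] . (a_2, a_3, a_4) = 0

Solving yields:
  a_2 = 37/83
  a_3 = 51/166
  a_4 = 19/83

Starting state is 4, so the absorption probability is a_4 = 19/83.

Answer: 19/83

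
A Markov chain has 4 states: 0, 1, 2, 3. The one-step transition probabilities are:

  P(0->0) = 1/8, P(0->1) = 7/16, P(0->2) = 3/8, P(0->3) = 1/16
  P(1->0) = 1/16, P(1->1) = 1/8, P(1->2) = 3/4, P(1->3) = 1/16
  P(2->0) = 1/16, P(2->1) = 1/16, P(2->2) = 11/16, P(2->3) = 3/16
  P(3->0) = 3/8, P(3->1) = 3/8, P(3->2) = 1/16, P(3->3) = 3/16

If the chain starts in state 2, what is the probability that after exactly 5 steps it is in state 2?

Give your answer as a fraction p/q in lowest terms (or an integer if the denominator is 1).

Answer: 297283/524288

Derivation:
Computing P^5 by repeated multiplication:
P^1 =
  0: [1/8, 7/16, 3/8, 1/16]
  1: [1/16, 1/8, 3/4, 1/16]
  2: [1/16, 1/16, 11/16, 3/16]
  3: [3/8, 3/8, 1/16, 3/16]
P^2 =
  0: [23/256, 5/32, 163/256, 15/128]
  1: [11/128, 29/256, 163/256, 21/128]
  2: [1/8, 19/128, 71/128, 11/64]
  3: [37/256, 73/256, 61/128, 3/32]
P^3 =
  0: [429/4096, 73/512, 2441/4096, 321/2048]
  1: [61/512, 627/4096, 2315/4096, 333/2048]
  2: [127/1024, 353/2048, 1127/2048, 157/1024]
  3: [413/4096, 671/4096, 77/128, 137/1024]
P^4 =
  0: [7735/65536, 327/2048, 37075/65536, 5131/32768]
  1: [3957/32768, 10981/65536, 36583/65536, 5029/32768]
  2: [121/1024, 5495/32768, 18471/32768, 2465/16384]
  3: [7249/65536, 9985/65536, 19091/32768, 1265/8192]
P^5 =
  0: [124581/1048576, 21715/131072, 590065/1048576, 80105/524288]
  1: [30935/262144, 174291/1048576, 591727/1048576, 79409/524288]
  2: [30645/262144, 86145/524288, 297283/524288, 39785/262144]
  3: [123385/1048576, 169615/1048576, 148359/262144, 40535/262144]

(P^5)[2 -> 2] = 297283/524288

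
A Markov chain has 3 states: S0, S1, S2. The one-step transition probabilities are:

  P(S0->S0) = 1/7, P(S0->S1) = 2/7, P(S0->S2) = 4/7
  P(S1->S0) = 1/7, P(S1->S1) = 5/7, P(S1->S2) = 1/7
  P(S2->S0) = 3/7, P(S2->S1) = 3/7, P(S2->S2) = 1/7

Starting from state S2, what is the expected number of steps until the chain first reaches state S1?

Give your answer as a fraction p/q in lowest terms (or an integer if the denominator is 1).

Answer: 21/8

Derivation:
Let h_i = expected steps to first reach S1 from state i.
Boundary: h_S1 = 0.
First-step equations for the other states:
  h_S0 = 1 + 1/7*h_S0 + 2/7*h_S1 + 4/7*h_S2
  h_S2 = 1 + 3/7*h_S0 + 3/7*h_S1 + 1/7*h_S2

Substituting h_S1 = 0 and rearranging gives the linear system (I - Q) h = 1:
  [6/7, -4/7] . (h_S0, h_S2) = 1
  [-3/7, 6/7] . (h_S0, h_S2) = 1

Solving yields:
  h_S0 = 35/12
  h_S2 = 21/8

Starting state is S2, so the expected hitting time is h_S2 = 21/8.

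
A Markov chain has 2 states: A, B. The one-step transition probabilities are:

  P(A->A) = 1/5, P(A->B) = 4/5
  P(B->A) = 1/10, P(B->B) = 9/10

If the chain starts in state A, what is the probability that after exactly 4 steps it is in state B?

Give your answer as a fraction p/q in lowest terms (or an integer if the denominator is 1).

Answer: 1111/1250

Derivation:
Computing P^4 by repeated multiplication:
P^1 =
  A: [1/5, 4/5]
  B: [1/10, 9/10]
P^2 =
  A: [3/25, 22/25]
  B: [11/100, 89/100]
P^3 =
  A: [14/125, 111/125]
  B: [111/1000, 889/1000]
P^4 =
  A: [139/1250, 1111/1250]
  B: [1111/10000, 8889/10000]

(P^4)[A -> B] = 1111/1250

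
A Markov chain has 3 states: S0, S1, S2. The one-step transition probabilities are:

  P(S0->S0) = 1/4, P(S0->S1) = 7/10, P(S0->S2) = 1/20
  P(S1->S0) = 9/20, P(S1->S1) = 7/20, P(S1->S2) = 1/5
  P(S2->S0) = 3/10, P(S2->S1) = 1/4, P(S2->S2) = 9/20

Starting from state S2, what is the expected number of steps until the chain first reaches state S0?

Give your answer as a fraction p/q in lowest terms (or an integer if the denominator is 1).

Let h_i = expected steps to first reach S0 from state i.
Boundary: h_S0 = 0.
First-step equations for the other states:
  h_S1 = 1 + 9/20*h_S0 + 7/20*h_S1 + 1/5*h_S2
  h_S2 = 1 + 3/10*h_S0 + 1/4*h_S1 + 9/20*h_S2

Substituting h_S0 = 0 and rearranging gives the linear system (I - Q) h = 1:
  [13/20, -1/5] . (h_S1, h_S2) = 1
  [-1/4, 11/20] . (h_S1, h_S2) = 1

Solving yields:
  h_S1 = 100/41
  h_S2 = 120/41

Starting state is S2, so the expected hitting time is h_S2 = 120/41.

Answer: 120/41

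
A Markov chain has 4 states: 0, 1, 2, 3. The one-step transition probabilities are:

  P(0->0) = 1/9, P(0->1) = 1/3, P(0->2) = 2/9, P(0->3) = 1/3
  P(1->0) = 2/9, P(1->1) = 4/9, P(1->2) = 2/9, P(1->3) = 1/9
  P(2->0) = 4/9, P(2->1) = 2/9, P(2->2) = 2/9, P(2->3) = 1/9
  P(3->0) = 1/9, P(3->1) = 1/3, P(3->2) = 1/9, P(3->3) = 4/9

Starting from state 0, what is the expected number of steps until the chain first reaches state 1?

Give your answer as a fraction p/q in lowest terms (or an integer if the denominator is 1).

Answer: 630/197

Derivation:
Let h_i = expected steps to first reach 1 from state i.
Boundary: h_1 = 0.
First-step equations for the other states:
  h_0 = 1 + 1/9*h_0 + 1/3*h_1 + 2/9*h_2 + 1/3*h_3
  h_2 = 1 + 4/9*h_0 + 2/9*h_1 + 2/9*h_2 + 1/9*h_3
  h_3 = 1 + 1/9*h_0 + 1/3*h_1 + 1/9*h_2 + 4/9*h_3

Substituting h_1 = 0 and rearranging gives the linear system (I - Q) h = 1:
  [8/9, -2/9, -1/3] . (h_0, h_2, h_3) = 1
  [-4/9, 7/9, -1/9] . (h_0, h_2, h_3) = 1
  [-1/9, -1/9, 5/9] . (h_0, h_2, h_3) = 1

Solving yields:
  h_0 = 630/197
  h_2 = 702/197
  h_3 = 621/197

Starting state is 0, so the expected hitting time is h_0 = 630/197.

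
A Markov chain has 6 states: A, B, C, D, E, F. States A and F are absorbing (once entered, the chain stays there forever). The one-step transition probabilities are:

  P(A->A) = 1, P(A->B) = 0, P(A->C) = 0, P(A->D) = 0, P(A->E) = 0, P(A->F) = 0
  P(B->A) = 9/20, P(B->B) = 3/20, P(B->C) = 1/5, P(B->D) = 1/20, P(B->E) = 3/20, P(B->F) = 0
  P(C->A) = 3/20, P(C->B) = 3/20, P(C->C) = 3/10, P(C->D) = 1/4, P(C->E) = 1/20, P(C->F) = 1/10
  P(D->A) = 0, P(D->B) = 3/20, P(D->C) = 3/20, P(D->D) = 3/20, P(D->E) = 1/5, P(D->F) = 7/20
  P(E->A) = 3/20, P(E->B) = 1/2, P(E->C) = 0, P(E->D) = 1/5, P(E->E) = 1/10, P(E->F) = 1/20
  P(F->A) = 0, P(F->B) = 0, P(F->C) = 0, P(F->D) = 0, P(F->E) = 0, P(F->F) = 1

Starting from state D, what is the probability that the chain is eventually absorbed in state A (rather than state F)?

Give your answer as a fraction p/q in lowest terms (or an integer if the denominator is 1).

Let a_i = P(absorbed in A | start in state i).
Boundary conditions: a_A = 1, a_F = 0.
For each transient state i, a_i = sum_j P(i->j) * a_j:
  a_B = 9/20*a_A + 3/20*a_B + 1/5*a_C + 1/20*a_D + 3/20*a_E + 0*a_F
  a_C = 3/20*a_A + 3/20*a_B + 3/10*a_C + 1/4*a_D + 1/20*a_E + 1/10*a_F
  a_D = 0*a_A + 3/20*a_B + 3/20*a_C + 3/20*a_D + 1/5*a_E + 7/20*a_F
  a_E = 3/20*a_A + 1/2*a_B + 0*a_C + 1/5*a_D + 1/10*a_E + 1/20*a_F

Substituting a_A = 1 and a_F = 0, rearrange to (I - Q) a = r where r[i] = P(i -> A):
  [17/20, -1/5, -1/20, -3/20] . (a_B, a_C, a_D, a_E) = 9/20
  [-3/20, 7/10, -1/4, -1/20] . (a_B, a_C, a_D, a_E) = 3/20
  [-3/20, -3/20, 17/20, -1/5] . (a_B, a_C, a_D, a_E) = 0
  [-1/2, 0, -1/5, 9/10] . (a_B, a_C, a_D, a_E) = 3/20

Solving yields:
  a_B = 10095/12332
  a_C = 7269/12332
  a_D = 1284/3083
  a_E = 8805/12332

Starting state is D, so the absorption probability is a_D = 1284/3083.

Answer: 1284/3083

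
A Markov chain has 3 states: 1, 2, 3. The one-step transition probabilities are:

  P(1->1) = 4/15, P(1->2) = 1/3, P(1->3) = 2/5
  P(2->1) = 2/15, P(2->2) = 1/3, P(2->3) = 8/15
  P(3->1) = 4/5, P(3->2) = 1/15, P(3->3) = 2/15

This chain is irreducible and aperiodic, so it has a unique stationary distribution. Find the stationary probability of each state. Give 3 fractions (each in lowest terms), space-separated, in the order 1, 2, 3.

Answer: 122/293 71/293 100/293

Derivation:
The stationary distribution satisfies pi = pi * P, i.e.:
  pi_1 = 4/15*pi_1 + 2/15*pi_2 + 4/5*pi_3
  pi_2 = 1/3*pi_1 + 1/3*pi_2 + 1/15*pi_3
  pi_3 = 2/5*pi_1 + 8/15*pi_2 + 2/15*pi_3
with normalization: pi_1 + pi_2 + pi_3 = 1.

Using the first 2 balance equations plus normalization, the linear system A*pi = b is:
  [-11/15, 2/15, 4/5] . pi = 0
  [1/3, -2/3, 1/15] . pi = 0
  [1, 1, 1] . pi = 1

Solving yields:
  pi_1 = 122/293
  pi_2 = 71/293
  pi_3 = 100/293

Verification (pi * P):
  122/293*4/15 + 71/293*2/15 + 100/293*4/5 = 122/293 = pi_1  (ok)
  122/293*1/3 + 71/293*1/3 + 100/293*1/15 = 71/293 = pi_2  (ok)
  122/293*2/5 + 71/293*8/15 + 100/293*2/15 = 100/293 = pi_3  (ok)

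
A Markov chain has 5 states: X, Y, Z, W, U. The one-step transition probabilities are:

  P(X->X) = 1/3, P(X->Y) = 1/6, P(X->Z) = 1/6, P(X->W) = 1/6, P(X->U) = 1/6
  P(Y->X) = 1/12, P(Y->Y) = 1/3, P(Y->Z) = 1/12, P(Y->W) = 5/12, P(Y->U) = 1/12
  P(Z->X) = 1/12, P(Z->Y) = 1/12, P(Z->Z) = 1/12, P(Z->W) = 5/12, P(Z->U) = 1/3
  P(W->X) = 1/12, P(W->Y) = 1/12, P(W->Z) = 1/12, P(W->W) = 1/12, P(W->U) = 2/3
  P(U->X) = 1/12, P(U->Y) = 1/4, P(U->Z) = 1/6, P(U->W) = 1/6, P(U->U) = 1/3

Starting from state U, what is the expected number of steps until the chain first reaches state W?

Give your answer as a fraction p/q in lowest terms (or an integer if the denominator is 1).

Let h_i = expected steps to first reach W from state i.
Boundary: h_W = 0.
First-step equations for the other states:
  h_X = 1 + 1/3*h_X + 1/6*h_Y + 1/6*h_Z + 1/6*h_W + 1/6*h_U
  h_Y = 1 + 1/12*h_X + 1/3*h_Y + 1/12*h_Z + 5/12*h_W + 1/12*h_U
  h_Z = 1 + 1/12*h_X + 1/12*h_Y + 1/12*h_Z + 5/12*h_W + 1/3*h_U
  h_U = 1 + 1/12*h_X + 1/4*h_Y + 1/6*h_Z + 1/6*h_W + 1/3*h_U

Substituting h_W = 0 and rearranging gives the linear system (I - Q) h = 1:
  [2/3, -1/6, -1/6, -1/6] . (h_X, h_Y, h_Z, h_U) = 1
  [-1/12, 2/3, -1/12, -1/12] . (h_X, h_Y, h_Z, h_U) = 1
  [-1/12, -1/12, 11/12, -1/3] . (h_X, h_Y, h_Z, h_U) = 1
  [-1/12, -1/4, -1/6, 2/3] . (h_X, h_Y, h_Z, h_U) = 1

Solving yields:
  h_X = 87/22
  h_Y = 63/22
  h_Z = 171/55
  h_U = 423/110

Starting state is U, so the expected hitting time is h_U = 423/110.

Answer: 423/110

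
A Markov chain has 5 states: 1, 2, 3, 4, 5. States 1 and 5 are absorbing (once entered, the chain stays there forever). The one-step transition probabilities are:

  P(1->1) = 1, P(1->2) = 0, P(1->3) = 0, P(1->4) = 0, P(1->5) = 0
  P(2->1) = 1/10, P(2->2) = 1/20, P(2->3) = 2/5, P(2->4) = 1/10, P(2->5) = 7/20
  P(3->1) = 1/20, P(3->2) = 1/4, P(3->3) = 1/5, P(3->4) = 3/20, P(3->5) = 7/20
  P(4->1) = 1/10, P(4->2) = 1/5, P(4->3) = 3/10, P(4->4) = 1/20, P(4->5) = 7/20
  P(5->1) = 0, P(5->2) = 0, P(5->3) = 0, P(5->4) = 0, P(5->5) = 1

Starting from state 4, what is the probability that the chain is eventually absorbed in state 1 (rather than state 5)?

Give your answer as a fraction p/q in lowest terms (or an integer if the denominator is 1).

Let a_i = P(absorbed in 1 | start in state i).
Boundary conditions: a_1 = 1, a_5 = 0.
For each transient state i, a_i = sum_j P(i->j) * a_j:
  a_2 = 1/10*a_1 + 1/20*a_2 + 2/5*a_3 + 1/10*a_4 + 7/20*a_5
  a_3 = 1/20*a_1 + 1/4*a_2 + 1/5*a_3 + 3/20*a_4 + 7/20*a_5
  a_4 = 1/10*a_1 + 1/5*a_2 + 3/10*a_3 + 1/20*a_4 + 7/20*a_5

Substituting a_1 = 1 and a_5 = 0, rearrange to (I - Q) a = r where r[i] = P(i -> 1):
  [19/20, -2/5, -1/10] . (a_2, a_3, a_4) = 1/10
  [-1/4, 4/5, -3/20] . (a_2, a_3, a_4) = 1/20
  [-1/5, -3/10, 19/20] . (a_2, a_3, a_4) = 1/10

Solving yields:
  a_2 = 424/2195
  a_3 = 701/4390
  a_4 = 431/2195

Starting state is 4, so the absorption probability is a_4 = 431/2195.

Answer: 431/2195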